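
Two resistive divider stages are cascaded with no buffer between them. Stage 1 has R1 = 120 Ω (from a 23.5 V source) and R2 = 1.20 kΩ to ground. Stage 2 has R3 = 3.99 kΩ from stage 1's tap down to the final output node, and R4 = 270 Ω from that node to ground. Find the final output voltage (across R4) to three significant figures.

V_out ≈ 1.32 V

Stage 2 presents R3+R4 = 4260 Ω as a load on stage 1's tap.
Stage 1's lower leg becomes R2‖(R3+R4) = 936.3 Ω, so V_mid = 23.5 × 936.3/1056 = 20.83 V.
Stage 2 is itself unloaded: V_out = V_mid × R4/(R3+R4) = 20.83 × 270/4260 = 1.32 V.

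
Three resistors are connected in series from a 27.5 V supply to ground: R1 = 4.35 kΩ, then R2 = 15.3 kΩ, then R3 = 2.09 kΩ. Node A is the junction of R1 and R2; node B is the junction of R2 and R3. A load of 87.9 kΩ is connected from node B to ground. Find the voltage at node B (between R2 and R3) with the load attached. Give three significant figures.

V ≈ 2.59 V

At node B, R3 is in parallel with the load: R3‖R_L = 2.041 kΩ.
Below node A the resistance is R2 + (R3‖R_L) = 17.34 kΩ, so V_A = 27.5 × 17.34/21.69 = 21.99 V.
Then V_B = V_A × (R3‖R_L)/(R2 + R3‖R_L) = 21.99 × 2.041/17.34 = 2.59 V.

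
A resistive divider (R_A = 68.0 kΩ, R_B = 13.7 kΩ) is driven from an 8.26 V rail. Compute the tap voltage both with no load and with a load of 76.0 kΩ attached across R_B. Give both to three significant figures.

Unloaded: 1.39 V; loaded: 1.20 V

Open-circuit: V = 8.26 × 13.7/(68.0 + 13.7) = 1.39 V.
With the load, R_B becomes R_B‖R_L = 11.61 kΩ, so V = 8.26 × 11.61/79.61 = 1.20 V.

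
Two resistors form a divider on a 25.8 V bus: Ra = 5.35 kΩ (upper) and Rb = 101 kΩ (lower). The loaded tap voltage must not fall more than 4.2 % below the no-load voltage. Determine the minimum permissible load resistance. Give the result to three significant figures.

R_L(min) ≈ 116 kΩ

Output resistance R_th = Ra‖Rb = (5.35 × 101)/106.3 = 5.081 kΩ.
The fractional drop is R_th/(R_th + R_L); requiring this ≤ 0.0420 gives R_L ≥ R_th(1/0.0420 − 1) = 5.081 × 22.81 = 116 kΩ.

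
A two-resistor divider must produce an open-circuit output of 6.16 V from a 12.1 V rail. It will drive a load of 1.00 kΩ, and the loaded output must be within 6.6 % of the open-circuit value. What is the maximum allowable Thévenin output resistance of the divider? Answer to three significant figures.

R_th ≤ 70.7 Ω

Loading drop = R_th/(R_th + R_L) ≤ 0.0660, so R_th ≤ R_L · ε/(1−ε) = 1.00 kΩ × 0.0660/0.9340 = 70.7 Ω.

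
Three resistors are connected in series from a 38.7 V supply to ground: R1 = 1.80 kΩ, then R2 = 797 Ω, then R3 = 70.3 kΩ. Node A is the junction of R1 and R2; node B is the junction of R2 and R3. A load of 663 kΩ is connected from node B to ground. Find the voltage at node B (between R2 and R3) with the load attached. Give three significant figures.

At node B, R3 is in parallel with the load: R3‖R_L = 63560 Ω.
Below node A the resistance is R2 + (R3‖R_L) = 64360 Ω, so V_A = 38.7 × 64360/66160 = 37.65 V.
Then V_B = V_A × (R3‖R_L)/(R2 + R3‖R_L) = 37.65 × 63560/64360 = 37.2 V.

V ≈ 37.2 V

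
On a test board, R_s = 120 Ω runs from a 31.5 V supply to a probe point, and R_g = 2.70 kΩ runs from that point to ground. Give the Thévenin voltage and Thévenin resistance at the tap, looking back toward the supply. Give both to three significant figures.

V_th is the open-circuit tap voltage: 31.5 × 2700/(120 + 2700) = 30.2 V.
With the supply zeroed, R_s and R_g appear in parallel from the tap: R_th = R_s‖R_g = (120 × 2700)/2820 = 115 Ω.

V_th = 30.2 V, R_th = 115 Ω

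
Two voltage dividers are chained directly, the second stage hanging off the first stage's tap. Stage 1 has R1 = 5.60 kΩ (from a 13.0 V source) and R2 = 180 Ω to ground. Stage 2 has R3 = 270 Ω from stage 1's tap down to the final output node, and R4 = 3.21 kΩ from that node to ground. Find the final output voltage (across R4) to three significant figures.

Stage 2 presents R3+R4 = 3480 Ω as a load on stage 1's tap.
Stage 1's lower leg becomes R2‖(R3+R4) = 171.1 Ω, so V_mid = 13.0 × 171.1/5771 = 0.3855 V.
Stage 2 is itself unloaded: V_out = V_mid × R4/(R3+R4) = 0.3855 × 3210/3480 = 0.356 V.

V_out ≈ 0.356 V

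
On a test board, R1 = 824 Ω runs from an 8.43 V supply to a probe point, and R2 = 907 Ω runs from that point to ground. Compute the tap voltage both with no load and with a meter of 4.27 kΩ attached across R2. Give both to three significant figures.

Open-circuit: V = 8.43 × 907/(824 + 907) = 4.42 V.
With the load, R2 becomes R2‖R_L = 748.1 Ω, so V = 8.43 × 748.1/1572 = 4.01 V.

Unloaded: 4.42 V; loaded: 4.01 V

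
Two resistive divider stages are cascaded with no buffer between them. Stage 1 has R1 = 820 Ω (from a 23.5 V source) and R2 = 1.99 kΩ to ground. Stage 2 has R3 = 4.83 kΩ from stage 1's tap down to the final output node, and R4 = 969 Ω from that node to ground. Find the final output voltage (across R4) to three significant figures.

Stage 2 presents R3+R4 = 5799 Ω as a load on stage 1's tap.
Stage 1's lower leg becomes R2‖(R3+R4) = 1482 Ω, so V_mid = 23.5 × 1482/2302 = 15.13 V.
Stage 2 is itself unloaded: V_out = V_mid × R4/(R3+R4) = 15.13 × 969/5799 = 2.53 V.

V_out ≈ 2.53 V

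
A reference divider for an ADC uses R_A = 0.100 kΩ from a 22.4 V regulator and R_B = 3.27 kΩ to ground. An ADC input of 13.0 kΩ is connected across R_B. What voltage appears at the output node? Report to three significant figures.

The load sits in parallel with R_B: R_B‖R_L = (3270 × 13000) / (3270 + 13000) = 2613 Ω.
V_out = 22.4 × 2613 / (100 + 2613) = 22.4 × 2613/2713 = 21.6 V.

V_out ≈ 21.6 V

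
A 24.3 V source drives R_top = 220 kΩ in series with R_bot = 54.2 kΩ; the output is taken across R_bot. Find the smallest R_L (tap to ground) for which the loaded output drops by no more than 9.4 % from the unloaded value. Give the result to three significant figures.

Output resistance R_th = R_top‖R_bot = (220 × 54.2)/274.2 = 43.49 kΩ.
The fractional drop is R_th/(R_th + R_L); requiring this ≤ 0.0940 gives R_L ≥ R_th(1/0.0940 − 1) = 43.49 × 9.638 = 419 kΩ.

R_L(min) ≈ 419 kΩ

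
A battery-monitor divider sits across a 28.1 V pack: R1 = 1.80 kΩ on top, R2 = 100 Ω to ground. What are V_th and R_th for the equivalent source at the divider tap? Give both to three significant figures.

V_th is the open-circuit tap voltage: 28.1 × 100/(1800 + 100) = 1.48 V.
With the supply zeroed, R1 and R2 appear in parallel from the tap: R_th = R1‖R2 = (1800 × 100)/1900 = 94.7 Ω.

V_th = 1.48 V, R_th = 94.7 Ω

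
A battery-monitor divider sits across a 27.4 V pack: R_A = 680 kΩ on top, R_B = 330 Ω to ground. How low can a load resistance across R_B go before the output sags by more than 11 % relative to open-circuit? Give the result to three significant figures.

Output resistance R_th = R_A‖R_B = (680000 × 330)/680300 = 329.8 Ω.
The fractional drop is R_th/(R_th + R_L); requiring this ≤ 0.110 gives R_L ≥ R_th(1/0.110 − 1) = 329.8 × 8.091 = 2.67 kΩ.

R_L(min) ≈ 2.67 kΩ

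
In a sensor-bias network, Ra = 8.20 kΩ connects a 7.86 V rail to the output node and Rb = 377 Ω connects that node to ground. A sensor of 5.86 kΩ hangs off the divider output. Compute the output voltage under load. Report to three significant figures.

The load sits in parallel with Rb: Rb‖R_L = (377 × 5860) / (377 + 5860) = 354.2 Ω.
V_out = 7.86 × 354.2 / (8200 + 354.2) = 7.86 × 354.2/8554 = 0.325 V.
(Unloaded it would have been 0.345 V.)

V_out ≈ 0.325 V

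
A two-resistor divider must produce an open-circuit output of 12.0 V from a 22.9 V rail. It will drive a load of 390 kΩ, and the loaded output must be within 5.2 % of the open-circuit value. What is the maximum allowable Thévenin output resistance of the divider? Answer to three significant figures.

R_th ≤ 21.4 kΩ

Loading drop = R_th/(R_th + R_L) ≤ 0.0520, so R_th ≤ R_L · ε/(1−ε) = 390 kΩ × 0.0520/0.9480 = 21.4 kΩ.
(Any R1, R2 with R2/(R1+R2) = 0.524 and R1‖R2 ≤ 21.4 kΩ will meet the spec.)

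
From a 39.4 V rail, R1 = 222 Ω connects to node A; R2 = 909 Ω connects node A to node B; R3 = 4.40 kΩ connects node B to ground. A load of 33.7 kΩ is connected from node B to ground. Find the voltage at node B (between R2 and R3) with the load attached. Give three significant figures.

V ≈ 30.5 V

At node B, R3 is in parallel with the load: R3‖R_L = 3892 Ω.
Below node A the resistance is R2 + (R3‖R_L) = 4801 Ω, so V_A = 39.4 × 4801/5023 = 37.66 V.
Then V_B = V_A × (R3‖R_L)/(R2 + R3‖R_L) = 37.66 × 3892/4801 = 30.5 V.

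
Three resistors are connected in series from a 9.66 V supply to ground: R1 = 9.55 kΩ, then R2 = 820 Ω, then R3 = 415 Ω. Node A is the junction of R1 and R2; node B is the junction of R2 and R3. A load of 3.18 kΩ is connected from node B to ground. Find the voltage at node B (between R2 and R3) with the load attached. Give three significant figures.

At node B, R3 is in parallel with the load: R3‖R_L = 367.1 Ω.
Below node A the resistance is R2 + (R3‖R_L) = 1187 Ω, so V_A = 9.66 × 1187/10740 = 1.068 V.
Then V_B = V_A × (R3‖R_L)/(R2 + R3‖R_L) = 1.068 × 367.1/1187 = 0.330 V.

V ≈ 0.330 V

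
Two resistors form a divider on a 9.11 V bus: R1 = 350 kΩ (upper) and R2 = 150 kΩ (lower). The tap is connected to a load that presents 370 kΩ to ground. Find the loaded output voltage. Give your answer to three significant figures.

The load sits in parallel with R2: R2‖R_L = (150 × 370) / (150 + 370) = 106.7 kΩ.
V_out = 9.11 × 106.7 / (350 + 106.7) = 9.11 × 106.7/456.7 = 2.13 V.

V_out ≈ 2.13 V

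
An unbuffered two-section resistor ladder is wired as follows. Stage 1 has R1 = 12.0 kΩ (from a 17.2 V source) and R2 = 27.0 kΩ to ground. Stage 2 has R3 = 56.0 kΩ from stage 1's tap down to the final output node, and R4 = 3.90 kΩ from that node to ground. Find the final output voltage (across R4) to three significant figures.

V_out ≈ 0.681 V

Stage 2 presents R3+R4 = 59.90 kΩ as a load on stage 1's tap.
Stage 1's lower leg becomes R2‖(R3+R4) = 18.61 kΩ, so V_mid = 17.2 × 18.61/30.61 = 10.46 V.
Stage 2 is itself unloaded: V_out = V_mid × R4/(R3+R4) = 10.46 × 3.90/59.90 = 0.681 V.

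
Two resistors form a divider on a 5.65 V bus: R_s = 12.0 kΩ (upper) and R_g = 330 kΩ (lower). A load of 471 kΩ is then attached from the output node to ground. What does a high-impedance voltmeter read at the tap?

V_out ≈ 5.32 V

The load sits in parallel with R_g: R_g‖R_L = (330 × 471) / (330 + 471) = 194.0 kΩ.
V_out = 5.65 × 194.0 / (12.0 + 194.0) = 5.65 × 194.0/206.0 = 5.32 V.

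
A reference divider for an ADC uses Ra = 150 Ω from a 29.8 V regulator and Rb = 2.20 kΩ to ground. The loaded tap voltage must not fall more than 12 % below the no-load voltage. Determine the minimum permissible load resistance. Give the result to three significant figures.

Output resistance R_th = Ra‖Rb = (150 × 2200)/2350 = 140.4 Ω.
The fractional drop is R_th/(R_th + R_L); requiring this ≤ 0.120 gives R_L ≥ R_th(1/0.120 − 1) = 140.4 × 7.333 = 1.03 kΩ.

R_L(min) ≈ 1.03 kΩ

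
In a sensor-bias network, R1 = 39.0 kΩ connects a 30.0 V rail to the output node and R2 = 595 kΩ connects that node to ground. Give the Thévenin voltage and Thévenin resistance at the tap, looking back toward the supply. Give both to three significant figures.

V_th is the open-circuit tap voltage: 30.0 × 595/(39.0 + 595) = 28.2 V.
With the supply zeroed, R1 and R2 appear in parallel from the tap: R_th = R1‖R2 = (39.0 × 595)/634.0 = 36.6 kΩ.

V_th = 28.2 V, R_th = 36.6 kΩ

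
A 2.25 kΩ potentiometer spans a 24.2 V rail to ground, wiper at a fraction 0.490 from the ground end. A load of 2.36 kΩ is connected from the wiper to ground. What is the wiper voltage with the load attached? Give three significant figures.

V ≈ 9.58 V

The wiper splits the pot into (1−α)R = 1.147 kΩ above and αR = 1.103 kΩ below.
Lower section ‖ load = 0.7515 kΩ.
V_wiper = 24.2 × 0.7515/(1.147 + 0.7515) = 9.58 V.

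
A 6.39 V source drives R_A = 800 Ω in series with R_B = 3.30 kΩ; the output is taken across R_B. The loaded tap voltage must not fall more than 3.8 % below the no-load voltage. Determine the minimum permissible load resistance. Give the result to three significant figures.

R_L(min) ≈ 16.3 kΩ

Output resistance R_th = R_A‖R_B = (800 × 3300)/4100 = 643.9 Ω.
The fractional drop is R_th/(R_th + R_L); requiring this ≤ 0.0380 gives R_L ≥ R_th(1/0.0380 − 1) = 643.9 × 25.32 = 16.3 kΩ.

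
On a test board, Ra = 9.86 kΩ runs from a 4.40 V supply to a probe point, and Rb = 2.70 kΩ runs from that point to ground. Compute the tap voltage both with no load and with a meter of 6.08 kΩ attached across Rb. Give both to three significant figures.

Unloaded: 0.946 V; loaded: 0.701 V

Open-circuit: V = 4.40 × 2.70/(9.86 + 2.70) = 0.946 V.
With the load, Rb becomes Rb‖R_L = 1.870 kΩ, so V = 4.40 × 1.870/11.73 = 0.701 V.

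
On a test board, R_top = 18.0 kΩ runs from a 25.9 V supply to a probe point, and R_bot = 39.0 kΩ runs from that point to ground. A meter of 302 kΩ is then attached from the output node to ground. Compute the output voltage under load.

V_out ≈ 17.0 V

The load sits in parallel with R_bot: R_bot‖R_L = (39.0 × 302) / (39.0 + 302) = 34.54 kΩ.
V_out = 25.9 × 34.54 / (18.0 + 34.54) = 25.9 × 34.54/52.54 = 17.0 V.
(Unloaded it would have been 17.7 V.)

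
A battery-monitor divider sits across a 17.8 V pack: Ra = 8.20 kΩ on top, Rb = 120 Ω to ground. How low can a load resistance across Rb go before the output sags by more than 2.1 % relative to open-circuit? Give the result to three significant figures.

Output resistance R_th = Ra‖Rb = (8200 × 120)/8320 = 118.3 Ω.
The fractional drop is R_th/(R_th + R_L); requiring this ≤ 0.0210 gives R_L ≥ R_th(1/0.0210 − 1) = 118.3 × 46.62 = 5.51 kΩ.

R_L(min) ≈ 5.51 kΩ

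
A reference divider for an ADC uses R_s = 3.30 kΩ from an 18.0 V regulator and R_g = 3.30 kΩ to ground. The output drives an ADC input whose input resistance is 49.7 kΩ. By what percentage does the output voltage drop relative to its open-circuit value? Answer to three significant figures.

The divider's output (Thévenin) resistance is R_s‖R_g = 1.650 kΩ.
Fractional drop under load = R_th/(R_th + R_L) = 1.650 / (1.650 + 49.7) = 0.03213.
So the output falls by 3.21 %.

3.21 %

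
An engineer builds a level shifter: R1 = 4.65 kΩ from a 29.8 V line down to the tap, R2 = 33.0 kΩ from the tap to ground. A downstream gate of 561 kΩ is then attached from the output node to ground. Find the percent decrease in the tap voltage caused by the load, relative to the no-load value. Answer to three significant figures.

The divider's output (Thévenin) resistance is R1‖R2 = 4.076 kΩ.
Fractional drop under load = R_th/(R_th + R_L) = 4.076 / (4.076 + 561) = 0.007213.
So the output falls by 0.721 %.

0.721 %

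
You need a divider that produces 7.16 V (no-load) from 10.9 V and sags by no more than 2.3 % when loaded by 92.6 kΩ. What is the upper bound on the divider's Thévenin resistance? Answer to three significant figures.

Loading drop = R_th/(R_th + R_L) ≤ 0.0230, so R_th ≤ R_L · ε/(1−ε) = 92.6 kΩ × 0.0230/0.9770 = 2.18 kΩ.

R_th ≤ 2.18 kΩ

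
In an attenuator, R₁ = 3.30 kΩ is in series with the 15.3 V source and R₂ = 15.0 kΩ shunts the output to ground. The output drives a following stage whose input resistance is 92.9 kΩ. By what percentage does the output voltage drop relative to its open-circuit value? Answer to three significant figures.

The divider's output (Thévenin) resistance is R₁‖R₂ = 2.705 kΩ.
Fractional drop under load = R_th/(R_th + R_L) = 2.705 / (2.705 + 92.9) = 0.02829.
So the output falls by 2.83 %.

2.83 %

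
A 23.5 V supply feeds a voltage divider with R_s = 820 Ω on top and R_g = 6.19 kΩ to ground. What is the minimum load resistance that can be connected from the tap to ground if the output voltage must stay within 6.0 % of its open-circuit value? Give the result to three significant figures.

Output resistance R_th = R_s‖R_g = (820 × 6190)/7010 = 724.1 Ω.
The fractional drop is R_th/(R_th + R_L); requiring this ≤ 0.0600 gives R_L ≥ R_th(1/0.0600 − 1) = 724.1 × 15.67 = 11.3 kΩ.

R_L(min) ≈ 11.3 kΩ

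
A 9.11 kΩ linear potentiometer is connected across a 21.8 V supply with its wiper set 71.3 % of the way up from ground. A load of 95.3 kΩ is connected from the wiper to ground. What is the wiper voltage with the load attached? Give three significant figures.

The wiper splits the pot into (1−α)R = 2.615 kΩ above and αR = 6.495 kΩ below.
Lower section ‖ load = 6.081 kΩ.
V_wiper = 21.8 × 6.081/(2.615 + 6.081) = 15.2 V.

V ≈ 15.2 V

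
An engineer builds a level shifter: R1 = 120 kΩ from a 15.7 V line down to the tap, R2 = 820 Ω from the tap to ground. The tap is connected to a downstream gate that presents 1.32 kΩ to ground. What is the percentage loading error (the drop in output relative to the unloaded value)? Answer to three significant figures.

Unloaded V = 15.7 × 820/120800 = 0.1066 V.
Loaded: R2‖R_L = 505.8 Ω, giving V = 15.7 × 505.8/120500 = 0.06590 V.
Drop = (0.1066 − 0.06590) / 0.1066 = 38.2 %.

38.2 %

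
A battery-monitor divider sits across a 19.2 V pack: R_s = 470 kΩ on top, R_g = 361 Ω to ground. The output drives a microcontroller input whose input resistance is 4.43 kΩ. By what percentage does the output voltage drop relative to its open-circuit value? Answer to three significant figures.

The divider's output (Thévenin) resistance is R_s‖R_g = 360.7 Ω.
Fractional drop under load = R_th/(R_th + R_L) = 360.7 / (360.7 + 4430) = 0.07530.
So the output falls by 7.53 %.

7.53 %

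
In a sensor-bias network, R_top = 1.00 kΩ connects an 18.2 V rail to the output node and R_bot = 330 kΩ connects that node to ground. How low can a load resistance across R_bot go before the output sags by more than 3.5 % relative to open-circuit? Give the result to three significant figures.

R_L(min) ≈ 27.5 kΩ

Output resistance R_th = R_top‖R_bot = (1000 × 330000)/331000 = 997.0 Ω.
The fractional drop is R_th/(R_th + R_L); requiring this ≤ 0.0350 gives R_L ≥ R_th(1/0.0350 − 1) = 997.0 × 27.57 = 27.5 kΩ.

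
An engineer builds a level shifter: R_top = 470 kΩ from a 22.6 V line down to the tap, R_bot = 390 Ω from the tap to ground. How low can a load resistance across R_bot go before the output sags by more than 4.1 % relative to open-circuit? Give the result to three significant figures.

Output resistance R_th = R_top‖R_bot = (470000 × 390)/470400 = 389.7 Ω.
The fractional drop is R_th/(R_th + R_L); requiring this ≤ 0.0410 gives R_L ≥ R_th(1/0.0410 − 1) = 389.7 × 23.39 = 9.11 kΩ.

R_L(min) ≈ 9.11 kΩ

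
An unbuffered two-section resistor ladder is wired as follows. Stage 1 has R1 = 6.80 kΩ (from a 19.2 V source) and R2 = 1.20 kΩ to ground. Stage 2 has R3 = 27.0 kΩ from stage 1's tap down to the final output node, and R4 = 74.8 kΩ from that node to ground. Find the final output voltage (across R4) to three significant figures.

Stage 2 presents R3+R4 = 101.8 kΩ as a load on stage 1's tap.
Stage 1's lower leg becomes R2‖(R3+R4) = 1.186 kΩ, so V_mid = 19.2 × 1.186/7.986 = 2.851 V.
Stage 2 is itself unloaded: V_out = V_mid × R4/(R3+R4) = 2.851 × 74.8/101.8 = 2.10 V.

V_out ≈ 2.10 V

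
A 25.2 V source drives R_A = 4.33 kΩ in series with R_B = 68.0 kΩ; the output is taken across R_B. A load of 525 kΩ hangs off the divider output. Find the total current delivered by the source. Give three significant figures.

R_B‖R_L = 60.20 kΩ, so the source sees R_A + R_B‖R_L = 64.53 kΩ.
I = 25.2 V / 64.53 kΩ = 0.391 mA.

I ≈ 0.391 mA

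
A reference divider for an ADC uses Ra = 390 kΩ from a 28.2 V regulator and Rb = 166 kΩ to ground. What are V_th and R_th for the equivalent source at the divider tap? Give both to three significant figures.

V_th = 8.42 V, R_th = 116 kΩ

V_th is the open-circuit tap voltage: 28.2 × 166/(390 + 166) = 8.42 V.
With the supply zeroed, Ra and Rb appear in parallel from the tap: R_th = Ra‖Rb = (390 × 166)/556.0 = 116 kΩ.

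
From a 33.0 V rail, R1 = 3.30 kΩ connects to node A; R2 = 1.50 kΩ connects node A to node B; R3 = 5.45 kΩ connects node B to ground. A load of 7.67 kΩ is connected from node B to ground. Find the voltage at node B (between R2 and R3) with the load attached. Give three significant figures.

At node B, R3 is in parallel with the load: R3‖R_L = 3.186 kΩ.
Below node A the resistance is R2 + (R3‖R_L) = 4.686 kΩ, so V_A = 33.0 × 4.686/7.986 = 19.36 V.
Then V_B = V_A × (R3‖R_L)/(R2 + R3‖R_L) = 19.36 × 3.186/4.686 = 13.2 V.

V ≈ 13.2 V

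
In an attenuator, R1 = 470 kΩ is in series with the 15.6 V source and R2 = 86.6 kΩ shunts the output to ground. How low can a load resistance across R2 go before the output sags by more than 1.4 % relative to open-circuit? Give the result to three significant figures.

Output resistance R_th = R1‖R2 = (470 × 86.6)/556.6 = 73.13 kΩ.
The fractional drop is R_th/(R_th + R_L); requiring this ≤ 0.0140 gives R_L ≥ R_th(1/0.0140 − 1) = 73.13 × 70.43 = 5.15 MΩ.

R_L(min) ≈ 5.15 MΩ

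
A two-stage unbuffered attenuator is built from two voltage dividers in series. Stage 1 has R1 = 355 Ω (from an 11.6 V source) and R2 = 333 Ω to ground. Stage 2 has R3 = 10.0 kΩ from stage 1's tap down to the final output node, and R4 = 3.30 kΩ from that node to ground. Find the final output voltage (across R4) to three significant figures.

Stage 2 presents R3+R4 = 13300 Ω as a load on stage 1's tap.
Stage 1's lower leg becomes R2‖(R3+R4) = 324.9 Ω, so V_mid = 11.6 × 324.9/679.9 = 5.543 V.
Stage 2 is itself unloaded: V_out = V_mid × R4/(R3+R4) = 5.543 × 3300/13300 = 1.38 V.

V_out ≈ 1.38 V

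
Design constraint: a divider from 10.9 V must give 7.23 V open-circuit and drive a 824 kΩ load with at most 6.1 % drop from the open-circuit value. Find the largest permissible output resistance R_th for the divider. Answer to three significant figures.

R_th ≤ 53.5 kΩ

Loading drop = R_th/(R_th + R_L) ≤ 0.0610, so R_th ≤ R_L · ε/(1−ε) = 824 kΩ × 0.0610/0.9390 = 53.5 kΩ.
(Any R1, R2 with R2/(R1+R2) = 0.663 and R1‖R2 ≤ 53.5 kΩ will meet the spec.)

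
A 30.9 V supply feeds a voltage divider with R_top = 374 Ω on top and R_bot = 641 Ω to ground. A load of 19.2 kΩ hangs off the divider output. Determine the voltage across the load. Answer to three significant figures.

The load sits in parallel with R_bot: R_bot‖R_L = (641 × 19200) / (641 + 19200) = 620.3 Ω.
V_out = 30.9 × 620.3 / (374 + 620.3) = 30.9 × 620.3/994.3 = 19.3 V.

V_out ≈ 19.3 V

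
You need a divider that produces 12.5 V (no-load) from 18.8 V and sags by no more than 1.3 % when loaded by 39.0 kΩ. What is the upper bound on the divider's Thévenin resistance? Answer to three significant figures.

R_th ≤ 514 Ω

Loading drop = R_th/(R_th + R_L) ≤ 0.0130, so R_th ≤ R_L · ε/(1−ε) = 39.0 kΩ × 0.0130/0.9870 = 514 Ω.
(Any R1, R2 with R2/(R1+R2) = 0.665 and R1‖R2 ≤ 514 Ω will meet the spec.)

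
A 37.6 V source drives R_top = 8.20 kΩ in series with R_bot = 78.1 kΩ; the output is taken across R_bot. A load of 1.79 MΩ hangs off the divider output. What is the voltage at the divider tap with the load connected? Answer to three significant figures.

V_out ≈ 33.9 V

The load sits in parallel with R_bot: R_bot‖R_L = (78.1 × 1790) / (78.1 + 1790) = 74.83 kΩ.
V_out = 37.6 × 74.83 / (8.20 + 74.83) = 37.6 × 74.83/83.03 = 33.9 V.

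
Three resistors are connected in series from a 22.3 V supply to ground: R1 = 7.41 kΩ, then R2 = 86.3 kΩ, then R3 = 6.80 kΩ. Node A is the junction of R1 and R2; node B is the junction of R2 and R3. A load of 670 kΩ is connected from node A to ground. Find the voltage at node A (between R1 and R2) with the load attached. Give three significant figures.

Below node A the series string R2+R3 = 93.10 kΩ sits in parallel with the 670 kΩ load: 81.74 kΩ.
V_A = 22.3 × 81.74/(7.41 + 81.74) = 20.4 V.

V ≈ 20.4 V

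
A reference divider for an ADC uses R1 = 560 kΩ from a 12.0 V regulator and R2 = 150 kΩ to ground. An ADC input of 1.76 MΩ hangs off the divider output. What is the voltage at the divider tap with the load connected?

V_out ≈ 2.38 V

The load sits in parallel with R2: R2‖R_L = (150 × 1760) / (150 + 1760) = 138.2 kΩ.
V_out = 12.0 × 138.2 / (560 + 138.2) = 12.0 × 138.2/698.2 = 2.38 V.
(Unloaded it would have been 2.54 V.)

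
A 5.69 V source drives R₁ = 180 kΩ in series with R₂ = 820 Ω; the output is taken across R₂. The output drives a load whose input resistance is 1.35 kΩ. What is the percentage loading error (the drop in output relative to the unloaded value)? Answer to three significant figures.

37.7 %

Unloaded V = 5.69 × 820/180800 = 0.02580 V.
Loaded: R₂‖R_L = 510.1 Ω, giving V = 5.69 × 510.1/180500 = 0.01608 V.
Drop = (0.02580 − 0.01608) / 0.02580 = 37.7 %.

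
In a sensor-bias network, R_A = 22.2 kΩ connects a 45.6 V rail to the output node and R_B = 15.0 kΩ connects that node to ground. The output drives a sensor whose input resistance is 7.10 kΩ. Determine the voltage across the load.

V_out ≈ 8.13 V

The load sits in parallel with R_B: R_B‖R_L = (15.0 × 7.10) / (15.0 + 7.10) = 4.819 kΩ.
V_out = 45.6 × 4.819 / (22.2 + 4.819) = 45.6 × 4.819/27.02 = 8.13 V.
(Unloaded it would have been 18.4 V.)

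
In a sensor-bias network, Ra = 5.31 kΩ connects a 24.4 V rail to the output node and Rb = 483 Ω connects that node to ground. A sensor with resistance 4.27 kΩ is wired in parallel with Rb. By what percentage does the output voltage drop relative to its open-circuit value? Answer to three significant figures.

The divider's output (Thévenin) resistance is Ra‖Rb = 442.7 Ω.
Fractional drop under load = R_th/(R_th + R_L) = 442.7 / (442.7 + 4270) = 0.09394.
So the output falls by 9.39 %.

9.39 %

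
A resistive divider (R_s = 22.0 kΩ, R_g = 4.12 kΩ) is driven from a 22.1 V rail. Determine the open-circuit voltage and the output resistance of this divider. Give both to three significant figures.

V_th is the open-circuit tap voltage: 22.1 × 4.12/(22.0 + 4.12) = 3.49 V.
With the supply zeroed, R_s and R_g appear in parallel from the tap: R_th = R_s‖R_g = (22.0 × 4.12)/26.12 = 3.47 kΩ.

V_th = 3.49 V, R_th = 3.47 kΩ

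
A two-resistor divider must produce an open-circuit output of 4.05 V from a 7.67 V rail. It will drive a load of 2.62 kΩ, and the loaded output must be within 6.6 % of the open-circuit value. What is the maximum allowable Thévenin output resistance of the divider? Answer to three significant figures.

R_th ≤ 185 Ω

Loading drop = R_th/(R_th + R_L) ≤ 0.0660, so R_th ≤ R_L · ε/(1−ε) = 2.62 kΩ × 0.0660/0.9340 = 185 Ω.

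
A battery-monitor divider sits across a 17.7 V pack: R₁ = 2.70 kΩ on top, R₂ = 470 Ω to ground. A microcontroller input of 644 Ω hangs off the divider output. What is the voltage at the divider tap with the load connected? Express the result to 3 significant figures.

The load sits in parallel with R₂: R₂‖R_L = (470 × 644) / (470 + 644) = 271.7 Ω.
V_out = 17.7 × 271.7 / (2700 + 271.7) = 17.7 × 271.7/2972 = 1.62 V.

V_out ≈ 1.62 V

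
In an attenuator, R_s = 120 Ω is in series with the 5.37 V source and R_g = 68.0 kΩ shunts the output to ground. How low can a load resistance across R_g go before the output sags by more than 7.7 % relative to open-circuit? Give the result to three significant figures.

Output resistance R_th = R_s‖R_g = (120 × 68000)/68120 = 119.8 Ω.
The fractional drop is R_th/(R_th + R_L); requiring this ≤ 0.0770 gives R_L ≥ R_th(1/0.0770 − 1) = 119.8 × 11.99 = 1.44 kΩ.

R_L(min) ≈ 1.44 kΩ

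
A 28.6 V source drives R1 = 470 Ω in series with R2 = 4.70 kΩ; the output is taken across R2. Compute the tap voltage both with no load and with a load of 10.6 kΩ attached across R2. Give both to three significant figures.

Open-circuit: V = 28.6 × 4700/(470 + 4700) = 26.0 V.
With the load, R2 becomes R2‖R_L = 3256 Ω, so V = 28.6 × 3256/3726 = 25.0 V.

Unloaded: 26.0 V; loaded: 25.0 V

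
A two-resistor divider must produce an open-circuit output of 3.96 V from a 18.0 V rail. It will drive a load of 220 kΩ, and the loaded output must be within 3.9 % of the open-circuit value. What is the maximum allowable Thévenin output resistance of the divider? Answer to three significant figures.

Loading drop = R_th/(R_th + R_L) ≤ 0.0390, so R_th ≤ R_L · ε/(1−ε) = 220 kΩ × 0.0390/0.9610 = 8.93 kΩ.

R_th ≤ 8.93 kΩ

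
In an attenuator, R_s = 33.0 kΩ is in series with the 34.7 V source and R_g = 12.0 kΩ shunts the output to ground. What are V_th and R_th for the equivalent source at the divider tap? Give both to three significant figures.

V_th = 9.25 V, R_th = 8.80 kΩ

V_th is the open-circuit tap voltage: 34.7 × 12.0/(33.0 + 12.0) = 9.25 V.
With the supply zeroed, R_s and R_g appear in parallel from the tap: R_th = R_s‖R_g = (33.0 × 12.0)/45.00 = 8.80 kΩ.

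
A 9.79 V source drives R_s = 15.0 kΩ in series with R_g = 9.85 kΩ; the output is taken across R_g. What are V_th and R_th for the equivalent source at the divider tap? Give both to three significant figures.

V_th is the open-circuit tap voltage: 9.79 × 9.85/(15.0 + 9.85) = 3.88 V.
With the supply zeroed, R_s and R_g appear in parallel from the tap: R_th = R_s‖R_g = (15.0 × 9.85)/24.85 = 5.95 kΩ.

V_th = 3.88 V, R_th = 5.95 kΩ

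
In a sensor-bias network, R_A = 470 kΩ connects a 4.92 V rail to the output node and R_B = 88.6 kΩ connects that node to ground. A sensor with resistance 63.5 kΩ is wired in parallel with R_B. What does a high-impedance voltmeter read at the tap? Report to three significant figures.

The load sits in parallel with R_B: R_B‖R_L = (88.6 × 63.5) / (88.6 + 63.5) = 36.99 kΩ.
V_out = 4.92 × 36.99 / (470 + 36.99) = 4.92 × 36.99/507.0 = 0.359 V.

V_out ≈ 0.359 V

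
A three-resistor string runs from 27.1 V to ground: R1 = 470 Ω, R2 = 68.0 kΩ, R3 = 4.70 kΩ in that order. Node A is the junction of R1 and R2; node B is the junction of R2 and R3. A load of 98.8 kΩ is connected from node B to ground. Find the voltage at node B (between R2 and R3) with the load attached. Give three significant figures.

At node B, R3 is in parallel with the load: R3‖R_L = 4487 Ω.
Below node A the resistance is R2 + (R3‖R_L) = 72490 Ω, so V_A = 27.1 × 72490/72960 = 26.93 V.
Then V_B = V_A × (R3‖R_L)/(R2 + R3‖R_L) = 26.93 × 4487/72490 = 1.67 V.

V ≈ 1.67 V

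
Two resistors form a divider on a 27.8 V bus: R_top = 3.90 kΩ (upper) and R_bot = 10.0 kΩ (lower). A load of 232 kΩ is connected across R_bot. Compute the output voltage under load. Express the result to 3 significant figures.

The load sits in parallel with R_bot: R_bot‖R_L = (10.0 × 232) / (10.0 + 232) = 9.587 kΩ.
V_out = 27.8 × 9.587 / (3.90 + 9.587) = 27.8 × 9.587/13.49 = 19.8 V.
(Unloaded it would have been 20.0 V.)

V_out ≈ 19.8 V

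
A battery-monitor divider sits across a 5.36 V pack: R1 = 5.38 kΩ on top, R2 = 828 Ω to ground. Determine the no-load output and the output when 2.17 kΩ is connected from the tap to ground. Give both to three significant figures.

Unloaded: 0.715 V; loaded: 0.537 V

Open-circuit: V = 5.36 × 828/(5380 + 828) = 0.715 V.
With the load, R2 becomes R2‖R_L = 599.3 Ω, so V = 5.36 × 599.3/5979 = 0.537 V.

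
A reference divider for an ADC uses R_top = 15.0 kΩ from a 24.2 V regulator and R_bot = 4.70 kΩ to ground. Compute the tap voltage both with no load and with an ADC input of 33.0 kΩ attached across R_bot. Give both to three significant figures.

Unloaded: 5.77 V; loaded: 5.21 V

Open-circuit: V = 24.2 × 4.70/(15.0 + 4.70) = 5.77 V.
With the load, R_bot becomes R_bot‖R_L = 4.114 kΩ, so V = 24.2 × 4.114/19.11 = 5.21 V.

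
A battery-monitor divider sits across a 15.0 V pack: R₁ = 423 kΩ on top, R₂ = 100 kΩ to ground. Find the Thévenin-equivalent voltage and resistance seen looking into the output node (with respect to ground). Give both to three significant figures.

V_th = 2.87 V, R_th = 80.9 kΩ

V_th is the open-circuit tap voltage: 15.0 × 100/(423 + 100) = 2.87 V.
With the supply zeroed, R₁ and R₂ appear in parallel from the tap: R_th = R₁‖R₂ = (423 × 100)/523.0 = 80.9 kΩ.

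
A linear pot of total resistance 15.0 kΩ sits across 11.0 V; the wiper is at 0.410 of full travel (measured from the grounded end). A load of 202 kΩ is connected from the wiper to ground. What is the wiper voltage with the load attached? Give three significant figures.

V ≈ 4.43 V

The wiper splits the pot into (1−α)R = 8.850 kΩ above and αR = 6.150 kΩ below.
Lower section ‖ load = 5.968 kΩ.
V_wiper = 11.0 × 5.968/(8.850 + 5.968) = 4.43 V.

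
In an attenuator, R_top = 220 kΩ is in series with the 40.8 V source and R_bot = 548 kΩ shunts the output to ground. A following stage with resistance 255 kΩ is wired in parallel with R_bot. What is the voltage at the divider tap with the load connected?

V_out ≈ 18.0 V

The load sits in parallel with R_bot: R_bot‖R_L = (548 × 255) / (548 + 255) = 174.0 kΩ.
V_out = 40.8 × 174.0 / (220 + 174.0) = 40.8 × 174.0/394.0 = 18.0 V.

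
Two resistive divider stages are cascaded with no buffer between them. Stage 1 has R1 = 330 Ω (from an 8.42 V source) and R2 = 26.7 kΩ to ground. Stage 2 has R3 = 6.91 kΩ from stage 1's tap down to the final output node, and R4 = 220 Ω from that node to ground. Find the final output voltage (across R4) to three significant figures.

V_out ≈ 0.245 V

Stage 2 presents R3+R4 = 7130 Ω as a load on stage 1's tap.
Stage 1's lower leg becomes R2‖(R3+R4) = 5627 Ω, so V_mid = 8.42 × 5627/5957 = 7.954 V.
Stage 2 is itself unloaded: V_out = V_mid × R4/(R3+R4) = 7.954 × 220/7130 = 0.245 V.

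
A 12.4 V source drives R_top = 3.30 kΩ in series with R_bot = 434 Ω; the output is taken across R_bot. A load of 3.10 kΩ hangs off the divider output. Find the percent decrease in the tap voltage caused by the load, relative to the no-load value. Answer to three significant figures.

11.0 %

Unloaded V = 12.4 × 434/3734 = 1.4412 V.
Loaded: R_bot‖R_L = 380.7 Ω, giving V = 12.4 × 380.7/3681 = 1.2826 V.
Drop = (1.4412 − 1.2826) / 1.4412 = 11.0 %.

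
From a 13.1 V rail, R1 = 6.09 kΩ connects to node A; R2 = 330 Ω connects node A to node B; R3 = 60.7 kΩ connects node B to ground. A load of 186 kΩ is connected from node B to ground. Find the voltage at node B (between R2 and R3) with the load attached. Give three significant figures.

At node B, R3 is in parallel with the load: R3‖R_L = 45760 Ω.
Below node A the resistance is R2 + (R3‖R_L) = 46090 Ω, so V_A = 13.1 × 46090/52180 = 11.57 V.
Then V_B = V_A × (R3‖R_L)/(R2 + R3‖R_L) = 11.57 × 45760/46090 = 11.5 V.

V ≈ 11.5 V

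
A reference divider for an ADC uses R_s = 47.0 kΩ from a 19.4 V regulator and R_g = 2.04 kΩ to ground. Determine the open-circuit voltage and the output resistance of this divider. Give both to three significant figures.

V_th = 0.807 V, R_th = 1.96 kΩ

V_th is the open-circuit tap voltage: 19.4 × 2.04/(47.0 + 2.04) = 0.807 V.
With the supply zeroed, R_s and R_g appear in parallel from the tap: R_th = R_s‖R_g = (47.0 × 2.04)/49.04 = 1.96 kΩ.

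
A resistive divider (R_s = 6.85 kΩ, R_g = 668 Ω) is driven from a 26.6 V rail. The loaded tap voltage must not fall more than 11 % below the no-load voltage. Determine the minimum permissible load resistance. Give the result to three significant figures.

Output resistance R_th = R_s‖R_g = (6850 × 668)/7518 = 608.6 Ω.
The fractional drop is R_th/(R_th + R_L); requiring this ≤ 0.110 gives R_L ≥ R_th(1/0.110 − 1) = 608.6 × 8.091 = 4.92 kΩ.

R_L(min) ≈ 4.92 kΩ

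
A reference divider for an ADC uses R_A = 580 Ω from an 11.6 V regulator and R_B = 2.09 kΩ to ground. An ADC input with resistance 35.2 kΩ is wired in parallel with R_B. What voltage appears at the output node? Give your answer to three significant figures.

The load sits in parallel with R_B: R_B‖R_L = (2090 × 35200) / (2090 + 35200) = 1973 Ω.
V_out = 11.6 × 1973 / (580 + 1973) = 11.6 × 1973/2553 = 8.96 V.
(Unloaded it would have been 9.08 V.)

V_out ≈ 8.96 V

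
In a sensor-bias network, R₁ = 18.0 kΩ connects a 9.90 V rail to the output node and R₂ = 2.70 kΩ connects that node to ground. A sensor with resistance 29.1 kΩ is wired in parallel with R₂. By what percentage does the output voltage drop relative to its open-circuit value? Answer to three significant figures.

The divider's output (Thévenin) resistance is R₁‖R₂ = 2.348 kΩ.
Fractional drop under load = R_th/(R_th + R_L) = 2.348 / (2.348 + 29.1) = 0.07466.
So the output falls by 7.47 %.

7.47 %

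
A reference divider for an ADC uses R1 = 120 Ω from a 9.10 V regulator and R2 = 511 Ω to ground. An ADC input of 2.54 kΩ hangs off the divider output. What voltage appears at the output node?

The load sits in parallel with R2: R2‖R_L = (511 × 2540) / (511 + 2540) = 425.4 Ω.
V_out = 9.10 × 425.4 / (120 + 425.4) = 9.10 × 425.4/545.4 = 7.10 V.

V_out ≈ 7.10 V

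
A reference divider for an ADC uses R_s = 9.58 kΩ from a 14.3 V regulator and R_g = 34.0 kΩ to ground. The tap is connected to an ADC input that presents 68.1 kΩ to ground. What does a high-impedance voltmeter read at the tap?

V_out ≈ 10.1 V

The load sits in parallel with R_g: R_g‖R_L = (34.0 × 68.1) / (34.0 + 68.1) = 22.68 kΩ.
V_out = 14.3 × 22.68 / (9.58 + 22.68) = 14.3 × 22.68/32.26 = 10.1 V.
(Unloaded it would have been 11.2 V.)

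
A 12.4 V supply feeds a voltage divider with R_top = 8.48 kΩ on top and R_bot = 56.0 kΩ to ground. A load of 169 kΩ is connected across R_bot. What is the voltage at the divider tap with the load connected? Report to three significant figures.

The load sits in parallel with R_bot: R_bot‖R_L = (56.0 × 169) / (56.0 + 169) = 42.06 kΩ.
V_out = 12.4 × 42.06 / (8.48 + 42.06) = 12.4 × 42.06/50.54 = 10.3 V.

V_out ≈ 10.3 V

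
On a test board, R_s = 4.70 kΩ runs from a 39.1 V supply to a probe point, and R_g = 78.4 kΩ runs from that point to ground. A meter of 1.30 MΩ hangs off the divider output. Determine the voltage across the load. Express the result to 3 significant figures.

V_out ≈ 36.8 V

The load sits in parallel with R_g: R_g‖R_L = (78.4 × 1300) / (78.4 + 1300) = 73.94 kΩ.
V_out = 39.1 × 73.94 / (4.70 + 73.94) = 39.1 × 73.94/78.64 = 36.8 V.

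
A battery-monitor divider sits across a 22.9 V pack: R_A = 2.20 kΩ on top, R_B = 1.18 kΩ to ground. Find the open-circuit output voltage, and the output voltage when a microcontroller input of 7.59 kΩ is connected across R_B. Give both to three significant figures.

Unloaded: 7.99 V; loaded: 7.26 V

Open-circuit: V = 22.9 × 1.18/(2.20 + 1.18) = 7.99 V.
With the load, R_B becomes R_B‖R_L = 1.021 kΩ, so V = 22.9 × 1.021/3.221 = 7.26 V.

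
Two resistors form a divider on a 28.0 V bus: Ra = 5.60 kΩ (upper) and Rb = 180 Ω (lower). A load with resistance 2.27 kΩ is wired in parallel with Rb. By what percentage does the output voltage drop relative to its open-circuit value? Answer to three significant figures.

7.13 %

The divider's output (Thévenin) resistance is Ra‖Rb = 174.4 Ω.
Fractional drop under load = R_th/(R_th + R_L) = 174.4 / (174.4 + 2270) = 0.07134.
So the output falls by 7.13 %.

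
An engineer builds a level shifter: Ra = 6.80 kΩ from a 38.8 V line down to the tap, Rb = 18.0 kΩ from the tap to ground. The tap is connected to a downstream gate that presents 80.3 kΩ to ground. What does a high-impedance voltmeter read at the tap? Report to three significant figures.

V_out ≈ 26.5 V

The load sits in parallel with Rb: Rb‖R_L = (18.0 × 80.3) / (18.0 + 80.3) = 14.70 kΩ.
V_out = 38.8 × 14.70 / (6.80 + 14.70) = 38.8 × 14.70/21.50 = 26.5 V.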